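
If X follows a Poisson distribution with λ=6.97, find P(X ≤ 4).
0.175746

We have X ~ Poisson(λ=6.97).

The CDF gives us P(X ≤ k).

Using the CDF:
P(X ≤ 4) = 0.175746

This means there's approximately a 17.6% chance that X is at most 4.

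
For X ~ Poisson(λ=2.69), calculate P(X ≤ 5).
0.944069

We have X ~ Poisson(λ=2.69).

The CDF gives us P(X ≤ k).

Using the CDF:
P(X ≤ 5) = 0.944069

This means there's approximately a 94.4% chance that X is at most 5.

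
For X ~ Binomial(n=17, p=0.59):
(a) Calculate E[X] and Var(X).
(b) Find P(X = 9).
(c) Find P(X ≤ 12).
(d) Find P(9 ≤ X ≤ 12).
(a) E[X] = 10.0300, Var(X) = 4.1123
(b) P(X = 9) = 0.168160
(c) P(X ≤ 12) = 0.890393
(d) P(9 ≤ X ≤ 12) = 0.666582

We have X ~ Binomial(n=17, p=0.59).

(a) Moments:
E[X] = 10.0300
Var(X) = 4.1123
σ = √Var(X) = 2.0279

(b) Point probability using PMF:
P(X = 9) = 0.168160

(c) Cumulative probability using CDF:
P(X ≤ 12) = F(12) = 0.890393

(d) Range probability:
P(9 ≤ X ≤ 12) = P(X ≤ 12) - P(X ≤ 8)
                   = F(12) - F(8)
                   = 0.890393 - 0.223811
                   = 0.666582

This means approximately 66.7% of outcomes fall in the interval [9, 12].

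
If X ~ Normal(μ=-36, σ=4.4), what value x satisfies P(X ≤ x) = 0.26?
-38.8307

We have X ~ Normal(μ=-36, σ=4.4).

We want to find x such that P(X ≤ x) = 0.26.

This is the 26th percentile, which means 26% of values fall below this point.

Using the inverse CDF (quantile function):
x = F⁻¹(0.26) = -38.8307

Verification: P(X ≤ -38.8307) = 0.26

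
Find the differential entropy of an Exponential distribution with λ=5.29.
-0.6658 nats

We have X ~ Exponential(λ=5.29).

The differential entropy measures the uncertainty or information content of the distribution.

For an Exponential distribution with λ=5.29:
h(X) = -0.6658 nats

(In bits, this would be -0.9606 bits.)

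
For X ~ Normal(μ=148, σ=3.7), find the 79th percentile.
150.9838

We have X ~ Normal(μ=148, σ=3.7).

We want to find x such that P(X ≤ x) = 0.79.

This is the 79th percentile, which means 79% of values fall below this point.

Using the inverse CDF (quantile function):
x = F⁻¹(0.79) = 150.9838

Verification: P(X ≤ 150.9838) = 0.79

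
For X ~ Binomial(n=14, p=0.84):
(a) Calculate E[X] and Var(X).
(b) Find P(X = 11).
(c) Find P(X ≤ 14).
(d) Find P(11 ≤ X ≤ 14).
(a) E[X] = 11.7600, Var(X) = 1.8816
(b) P(X = 11) = 0.219045
(c) P(X ≤ 14) = 1.000000
(d) P(11 ≤ X ≤ 14) = 0.825829

We have X ~ Binomial(n=14, p=0.84).

(a) Moments:
E[X] = 11.7600
Var(X) = 1.8816
σ = √Var(X) = 1.3717

(b) Point probability using PMF:
P(X = 11) = 0.219045

(c) Cumulative probability using CDF:
P(X ≤ 14) = F(14) = 1.000000

(d) Range probability:
P(11 ≤ X ≤ 14) = P(X ≤ 14) - P(X ≤ 10)
                   = F(14) - F(10)
                   = 1.000000 - 0.174171
                   = 0.825829

This means approximately 82.6% of outcomes fall in the interval [11, 14].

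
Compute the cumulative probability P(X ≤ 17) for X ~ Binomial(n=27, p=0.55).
0.847431

We have X ~ Binomial(n=27, p=0.55).

The CDF gives us P(X ≤ k).

Using the CDF:
P(X ≤ 17) = 0.847431

This means there's approximately a 84.7% chance that X is at most 17.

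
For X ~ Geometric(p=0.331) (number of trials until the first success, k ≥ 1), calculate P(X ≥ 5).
0.200311

We have X ~ Geometric(p=0.331) (number of trials until the first success, k ≥ 1).

For discrete distributions, P(X ≥ 5) = 1 - P(X ≤ 4).

P(X ≤ 4) = 0.799689
P(X ≥ 5) = 1 - 0.799689 = 0.200311

So there's approximately a 20.0% chance that X is at least 5.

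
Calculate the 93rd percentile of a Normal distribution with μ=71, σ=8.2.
83.1015

We have X ~ Normal(μ=71, σ=8.2).

We want to find x such that P(X ≤ x) = 0.93.

This is the 93rd percentile, which means 93% of values fall below this point.

Using the inverse CDF (quantile function):
x = F⁻¹(0.93) = 83.1015

Verification: P(X ≤ 83.1015) = 0.93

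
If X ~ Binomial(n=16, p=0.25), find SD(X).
1.7321

We have X ~ Binomial(n=16, p=0.25).

For a Binomial distribution with n=16, p=0.25:
σ = √Var(X) = 1.7321

The standard deviation is the square root of the variance.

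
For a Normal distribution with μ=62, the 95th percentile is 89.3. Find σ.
σ = 16.5972

For X ~ Normal(μ, σ), the p-th percentile satisfies x = μ + z_p × σ,
where z_p = Φ⁻¹(p) is the standard normal quantile.

Step 1: z_{0.95} = Φ⁻¹(0.95) = 1.6449

Step 2: Solve for σ:
89.3 = 62 + 1.6449 × σ
σ = (89.3 - 62) / 1.6449
σ = 27.30 / 1.6449
σ = 16.5972

Verification: μ + z × σ = 62 + 1.6449 × 16.5972 = 89.30 ✓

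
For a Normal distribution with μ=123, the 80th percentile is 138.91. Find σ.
σ = 18.9040

For X ~ Normal(μ, σ), the p-th percentile satisfies x = μ + z_p × σ,
where z_p = Φ⁻¹(p) is the standard normal quantile.

Step 1: z_{0.8} = Φ⁻¹(0.8) = 0.8416

Step 2: Solve for σ:
138.91 = 123 + 0.8416 × σ
σ = (138.91 - 123) / 0.8416
σ = 15.91 / 0.8416
σ = 18.9040

Verification: μ + z × σ = 123 + 0.8416 × 18.9040 = 138.91 ✓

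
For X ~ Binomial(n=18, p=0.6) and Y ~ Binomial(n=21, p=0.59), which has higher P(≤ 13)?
X has higher probability (P(X ≤ 13) = 0.9058 > P(Y ≤ 13) = 0.6845)

Compute P(≤ 13) for each distribution:

X ~ Binomial(n=18, p=0.6):
P(X ≤ 13) = 0.9058

Y ~ Binomial(n=21, p=0.59):
P(Y ≤ 13) = 0.6845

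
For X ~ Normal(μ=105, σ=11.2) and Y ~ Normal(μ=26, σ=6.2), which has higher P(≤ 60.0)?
Y has higher probability (P(Y ≤ 60.0) = 1.0000 > P(X ≤ 60.0) = 0.0000)

Compute P(≤ 60.0) for each distribution:

X ~ Normal(μ=105, σ=11.2):
P(X ≤ 60.0) = 0.0000

Y ~ Normal(μ=26, σ=6.2):
P(Y ≤ 60.0) = 1.0000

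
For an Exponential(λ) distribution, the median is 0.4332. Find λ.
λ = 1.6001

For X ~ Exponential(λ), the CDF is F(x) = 1 - e^(-λx).
The median m satisfies F(m) = 0.5:
1 - e^(-λm) = 0.5
e^(-λm) = 0.5
λm = ln(2)
m = ln(2) / λ

Given m = 0.4332:
λ = ln(2) / 0.4332 = 0.693147 / 0.4332 = 1.6001

Verification: ln(2) / 1.6001 = 0.4332 ✓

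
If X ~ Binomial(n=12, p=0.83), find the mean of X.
9.9600

We have X ~ Binomial(n=12, p=0.83).

For a Binomial distribution with n=12, p=0.83:
E[X] = 9.9600

This is the expected (average) value of X.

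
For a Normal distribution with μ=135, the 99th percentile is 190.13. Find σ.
σ = 23.6981

For X ~ Normal(μ, σ), the p-th percentile satisfies x = μ + z_p × σ,
where z_p = Φ⁻¹(p) is the standard normal quantile.

Step 1: z_{0.99} = Φ⁻¹(0.99) = 2.3263

Step 2: Solve for σ:
190.13 = 135 + 2.3263 × σ
σ = (190.13 - 135) / 2.3263
σ = 55.13 / 2.3263
σ = 23.6981

Verification: μ + z × σ = 135 + 2.3263 × 23.6981 = 190.13 ✓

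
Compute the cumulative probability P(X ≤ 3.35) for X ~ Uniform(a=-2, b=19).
0.254762

We have X ~ Uniform(a=-2, b=19).

The CDF gives us P(X ≤ k).

Using the CDF:
P(X ≤ 3.35) = 0.254762

This means there's approximately a 25.5% chance that X is at most 3.35.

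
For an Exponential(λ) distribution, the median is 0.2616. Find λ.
λ = 2.6496

For X ~ Exponential(λ), the CDF is F(x) = 1 - e^(-λx).
The median m satisfies F(m) = 0.5:
1 - e^(-λm) = 0.5
e^(-λm) = 0.5
λm = ln(2)
m = ln(2) / λ

Given m = 0.2616:
λ = ln(2) / 0.2616 = 0.693147 / 0.2616 = 2.6496

Verification: ln(2) / 2.6496 = 0.2616 ✓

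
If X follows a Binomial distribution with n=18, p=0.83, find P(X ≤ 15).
0.611909

We have X ~ Binomial(n=18, p=0.83).

The CDF gives us P(X ≤ k).

Using the CDF:
P(X ≤ 15) = 0.611909

This means there's approximately a 61.2% chance that X is at most 15.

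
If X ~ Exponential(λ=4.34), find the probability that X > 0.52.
0.104685

We have X ~ Exponential(λ=4.34).

P(X > 0.52) = 1 - P(X ≤ 0.52)
                = 1 - F(0.52)
                = 1 - 0.895315
                = 0.104685

So there's approximately a 10.5% chance that X exceeds 0.52.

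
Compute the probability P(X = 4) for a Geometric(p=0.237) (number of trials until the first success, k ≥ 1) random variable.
0.105274

We have X ~ Geometric(p=0.237) (number of trials until the first success, k ≥ 1).

For a Geometric distribution, the PMF gives us the probability of each outcome.

Using the PMF formula:
P(X = 4) = 0.105274

Rounded to 4 decimal places: 0.1053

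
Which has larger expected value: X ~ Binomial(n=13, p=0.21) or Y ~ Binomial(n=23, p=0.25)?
Y has larger mean (5.7500 > 2.7300)

Compute the expected value for each distribution:

X ~ Binomial(n=13, p=0.21):
E[X] = 2.7300

Y ~ Binomial(n=23, p=0.25):
E[Y] = 5.7500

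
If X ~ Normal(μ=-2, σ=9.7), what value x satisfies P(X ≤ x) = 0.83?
7.2554

We have X ~ Normal(μ=-2, σ=9.7).

We want to find x such that P(X ≤ x) = 0.83.

This is the 83rd percentile, which means 83% of values fall below this point.

Using the inverse CDF (quantile function):
x = F⁻¹(0.83) = 7.2554

Verification: P(X ≤ 7.2554) = 0.83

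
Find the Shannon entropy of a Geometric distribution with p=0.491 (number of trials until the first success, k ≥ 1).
1.4114 nats

We have X ~ Geometric(p=0.491) (number of trials until the first success, k ≥ 1).

The Shannon entropy measures the uncertainty or information content of the distribution.

For a Geometric distribution with p=0.491 (number of trials until the first success, k ≥ 1):
H(X) = 1.4114 nats

(In bits, this would be 2.0362 bits.)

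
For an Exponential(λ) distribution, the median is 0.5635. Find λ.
λ = 1.2301

For X ~ Exponential(λ), the CDF is F(x) = 1 - e^(-λx).
The median m satisfies F(m) = 0.5:
1 - e^(-λm) = 0.5
e^(-λm) = 0.5
λm = ln(2)
m = ln(2) / λ

Given m = 0.5635:
λ = ln(2) / 0.5635 = 0.693147 / 0.5635 = 1.2301

Verification: ln(2) / 1.2301 = 0.5635 ✓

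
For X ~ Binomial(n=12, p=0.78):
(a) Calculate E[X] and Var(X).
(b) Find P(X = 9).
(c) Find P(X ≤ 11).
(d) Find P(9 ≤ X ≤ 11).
(a) E[X] = 9.3600, Var(X) = 2.0592
(b) P(X = 9) = 0.250347
(c) P(X ≤ 11) = 0.949285
(d) P(9 ≤ X ≤ 11) = 0.688275

We have X ~ Binomial(n=12, p=0.78).

(a) Moments:
E[X] = 9.3600
Var(X) = 2.0592
σ = √Var(X) = 1.4350

(b) Point probability using PMF:
P(X = 9) = 0.250347

(c) Cumulative probability using CDF:
P(X ≤ 11) = F(11) = 0.949285

(d) Range probability:
P(9 ≤ X ≤ 11) = P(X ≤ 11) - P(X ≤ 8)
                   = F(11) - F(8)
                   = 0.949285 - 0.261010
                   = 0.688275

This means approximately 68.8% of outcomes fall in the interval [9, 11].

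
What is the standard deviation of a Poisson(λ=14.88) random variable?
3.8575

We have X ~ Poisson(λ=14.88).

For a Poisson distribution with λ=14.88:
σ = √Var(X) = 3.8575

The standard deviation is the square root of the variance.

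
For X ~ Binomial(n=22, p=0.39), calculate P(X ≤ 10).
0.800463

We have X ~ Binomial(n=22, p=0.39).

The CDF gives us P(X ≤ k).

Using the CDF:
P(X ≤ 10) = 0.800463

This means there's approximately a 80.0% chance that X is at most 10.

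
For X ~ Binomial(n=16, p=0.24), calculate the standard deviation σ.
1.7083

We have X ~ Binomial(n=16, p=0.24).

For a Binomial distribution with n=16, p=0.24:
σ = √Var(X) = 1.7083

The standard deviation is the square root of the variance.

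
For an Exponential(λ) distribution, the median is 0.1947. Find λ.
λ = 3.5601

For X ~ Exponential(λ), the CDF is F(x) = 1 - e^(-λx).
The median m satisfies F(m) = 0.5:
1 - e^(-λm) = 0.5
e^(-λm) = 0.5
λm = ln(2)
m = ln(2) / λ

Given m = 0.1947:
λ = ln(2) / 0.1947 = 0.693147 / 0.1947 = 3.5601

Verification: ln(2) / 3.5601 = 0.1947 ✓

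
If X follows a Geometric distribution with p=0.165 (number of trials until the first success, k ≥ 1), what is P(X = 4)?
0.096060

We have X ~ Geometric(p=0.165) (number of trials until the first success, k ≥ 1).

For a Geometric distribution, the PMF gives us the probability of each outcome.

Using the PMF formula:
P(X = 4) = 0.096060

Rounded to 4 decimal places: 0.0961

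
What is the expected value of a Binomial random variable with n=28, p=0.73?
20.4400

We have X ~ Binomial(n=28, p=0.73).

For a Binomial distribution with n=28, p=0.73:
E[X] = 20.4400

This is the expected (average) value of X.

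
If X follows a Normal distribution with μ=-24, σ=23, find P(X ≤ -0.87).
0.842709

We have X ~ Normal(μ=-24, σ=23).

The CDF gives us P(X ≤ k).

Using the CDF:
P(X ≤ -0.87) = 0.842709

This means there's approximately a 84.3% chance that X is at most -0.87.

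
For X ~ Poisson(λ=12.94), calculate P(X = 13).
0.109925

We have X ~ Poisson(λ=12.94).

For a Poisson distribution, the PMF gives us the probability of each outcome.

Using the PMF formula:
P(X = 13) = 0.109925

Rounded to 4 decimal places: 0.1099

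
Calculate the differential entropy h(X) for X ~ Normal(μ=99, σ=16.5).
4.2223 nats

We have X ~ Normal(μ=99, σ=16.5).

The differential entropy measures the uncertainty or information content of the distribution.

For a Normal distribution with μ=99, σ=16.5:
h(X) = 4.2223 nats

(In bits, this would be 6.0915 bits.)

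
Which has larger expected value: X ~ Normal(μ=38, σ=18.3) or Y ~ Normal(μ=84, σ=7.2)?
Y has larger mean (84.0000 > 38.0000)

Compute the expected value for each distribution:

X ~ Normal(μ=38, σ=18.3):
E[X] = 38.0000

Y ~ Normal(μ=84, σ=7.2):
E[Y] = 84.0000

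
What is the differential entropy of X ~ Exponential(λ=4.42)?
-0.4861 nats

We have X ~ Exponential(λ=4.42).

The differential entropy measures the uncertainty or information content of the distribution.

For an Exponential distribution with λ=4.42:
h(X) = -0.4861 nats

(In bits, this would be -0.7014 bits.)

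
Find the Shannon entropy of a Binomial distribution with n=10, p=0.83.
1.5473 nats

We have X ~ Binomial(n=10, p=0.83).

The Shannon entropy measures the uncertainty or information content of the distribution.

For a Binomial distribution with n=10, p=0.83:
H(X) = 1.5473 nats

(In bits, this would be 2.2323 bits.)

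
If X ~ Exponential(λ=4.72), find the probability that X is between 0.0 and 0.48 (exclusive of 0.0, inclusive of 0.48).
0.896232

We have X ~ Exponential(λ=4.72).

To find P(0.0 < X ≤ 0.48), we use:
P(0.0 < X ≤ 0.48) = P(X ≤ 0.48) - P(X ≤ 0.0)
                 = F(0.48) - F(0.0)
                 = 0.896232 - 0.000000
                 = 0.896232

So there's approximately a 89.6% chance that X falls in this range.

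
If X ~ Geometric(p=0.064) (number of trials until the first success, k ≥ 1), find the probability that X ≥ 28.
0.167667

We have X ~ Geometric(p=0.064) (number of trials until the first success, k ≥ 1).

For discrete distributions, P(X ≥ 28) = 1 - P(X ≤ 27).

P(X ≤ 27) = 0.832333
P(X ≥ 28) = 1 - 0.832333 = 0.167667

So there's approximately a 16.8% chance that X is at least 28.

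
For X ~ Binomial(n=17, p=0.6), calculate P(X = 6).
0.024219

We have X ~ Binomial(n=17, p=0.6).

For a Binomial distribution, the PMF gives us the probability of each outcome.

Using the PMF formula:
P(X = 6) = 0.024219

Rounded to 4 decimal places: 0.0242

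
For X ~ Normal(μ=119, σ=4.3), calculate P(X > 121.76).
0.260482

We have X ~ Normal(μ=119, σ=4.3).

P(X > 121.76) = 1 - P(X ≤ 121.76)
                = 1 - F(121.76)
                = 1 - 0.739518
                = 0.260482

So there's approximately a 26.0% chance that X exceeds 121.76.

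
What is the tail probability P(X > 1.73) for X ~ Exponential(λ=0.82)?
0.242053

We have X ~ Exponential(λ=0.82).

P(X > 1.73) = 1 - P(X ≤ 1.73)
                = 1 - F(1.73)
                = 1 - 0.757947
                = 0.242053

So there's approximately a 24.2% chance that X exceeds 1.73.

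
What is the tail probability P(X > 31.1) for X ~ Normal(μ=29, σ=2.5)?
0.200454

We have X ~ Normal(μ=29, σ=2.5).

P(X > 31.1) = 1 - P(X ≤ 31.1)
                = 1 - F(31.1)
                = 1 - 0.799546
                = 0.200454

So there's approximately a 20.0% chance that X exceeds 31.1.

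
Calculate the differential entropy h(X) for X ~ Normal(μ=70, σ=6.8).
3.3359 nats

We have X ~ Normal(μ=70, σ=6.8).

The differential entropy measures the uncertainty or information content of the distribution.

For a Normal distribution with μ=70, σ=6.8:
h(X) = 3.3359 nats

(In bits, this would be 4.8126 bits.)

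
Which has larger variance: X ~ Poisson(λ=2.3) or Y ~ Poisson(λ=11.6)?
Y has larger variance (11.6000 > 2.3000)

Compute the variance for each distribution:

X ~ Poisson(λ=2.3):
Var(X) = 2.3000

Y ~ Poisson(λ=11.6):
Var(Y) = 11.6000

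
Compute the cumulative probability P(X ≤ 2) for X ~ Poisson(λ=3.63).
0.297470

We have X ~ Poisson(λ=3.63).

The CDF gives us P(X ≤ k).

Using the CDF:
P(X ≤ 2) = 0.297470

This means there's approximately a 29.7% chance that X is at most 2.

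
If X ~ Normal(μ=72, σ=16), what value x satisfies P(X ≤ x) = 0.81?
86.0463

We have X ~ Normal(μ=72, σ=16).

We want to find x such that P(X ≤ x) = 0.81.

This is the 81st percentile, which means 81% of values fall below this point.

Using the inverse CDF (quantile function):
x = F⁻¹(0.81) = 86.0463

Verification: P(X ≤ 86.0463) = 0.81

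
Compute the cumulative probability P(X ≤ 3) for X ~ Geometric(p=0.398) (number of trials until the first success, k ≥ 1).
0.781833

We have X ~ Geometric(p=0.398) (number of trials until the first success, k ≥ 1).

The CDF gives us P(X ≤ k).

Using the CDF:
P(X ≤ 3) = 0.781833

This means there's approximately a 78.2% chance that X is at most 3.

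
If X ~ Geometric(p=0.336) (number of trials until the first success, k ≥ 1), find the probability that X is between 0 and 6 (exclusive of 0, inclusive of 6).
0.914295

We have X ~ Geometric(p=0.336) (number of trials until the first success, k ≥ 1).

To find P(0 < X ≤ 6), we use:
P(0 < X ≤ 6) = P(X ≤ 6) - P(X ≤ 0)
                 = F(6) - F(0)
                 = 0.914295 - 0.000000
                 = 0.914295

So there's approximately a 91.4% chance that X falls in this range.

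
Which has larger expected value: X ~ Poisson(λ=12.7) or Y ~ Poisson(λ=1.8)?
X has larger mean (12.7000 > 1.8000)

Compute the expected value for each distribution:

X ~ Poisson(λ=12.7):
E[X] = 12.7000

Y ~ Poisson(λ=1.8):
E[Y] = 1.8000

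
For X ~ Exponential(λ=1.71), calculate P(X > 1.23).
0.122053

We have X ~ Exponential(λ=1.71).

P(X > 1.23) = 1 - P(X ≤ 1.23)
                = 1 - F(1.23)
                = 1 - 0.877947
                = 0.122053

So there's approximately a 12.2% chance that X exceeds 1.23.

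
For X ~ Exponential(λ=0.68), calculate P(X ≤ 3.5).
0.907449

We have X ~ Exponential(λ=0.68).

The CDF gives us P(X ≤ k).

Using the CDF:
P(X ≤ 3.5) = 0.907449

This means there's approximately a 90.7% chance that X is at most 3.5.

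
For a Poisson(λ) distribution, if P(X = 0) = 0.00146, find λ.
λ = 6.5293

For a Poisson(λ) distribution, the PMF at 0 is:
P(X = 0) = λ^0 e^(-λ) / 0! = e^(-λ)

Given P(X = 0) = 0.00146:
e^(-λ) = 0.00146
-λ = ln(0.00146)
λ = -ln(0.00146) = 6.5293

Verification: e^(-6.5293) = 0.00146 ✓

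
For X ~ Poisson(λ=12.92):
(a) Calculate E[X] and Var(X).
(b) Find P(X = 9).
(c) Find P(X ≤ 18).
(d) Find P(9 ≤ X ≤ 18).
(a) E[X] = 12.9200, Var(X) = 12.9200
(b) P(X = 9) = 0.067688
(c) P(X ≤ 18) = 0.933294
(d) P(9 ≤ X ≤ 18) = 0.829821

We have X ~ Poisson(λ=12.92).

(a) Moments:
E[X] = 12.9200
Var(X) = 12.9200
σ = √Var(X) = 3.5944

(b) Point probability using PMF:
P(X = 9) = 0.067688

(c) Cumulative probability using CDF:
P(X ≤ 18) = F(18) = 0.933294

(d) Range probability:
P(9 ≤ X ≤ 18) = P(X ≤ 18) - P(X ≤ 8)
                   = F(18) - F(8)
                   = 0.933294 - 0.103473
                   = 0.829821

This means approximately 83.0% of outcomes fall in the interval [9, 18].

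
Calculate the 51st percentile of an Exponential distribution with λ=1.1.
0.6485

We have X ~ Exponential(λ=1.1).

We want to find x such that P(X ≤ x) = 0.51.

This is the 51st percentile, which means 51% of values fall below this point.

Using the inverse CDF (quantile function):
x = F⁻¹(0.51) = 0.6485

Verification: P(X ≤ 0.6485) = 0.51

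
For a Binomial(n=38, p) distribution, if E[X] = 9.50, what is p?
p = 0.25

For a Binomial(n, p) distribution:
E[X] = n × p

Given n = 38 and E[X] = 9.50:
9.50 = 38 × p
p = 9.50 / 38 = 0.25

Verification: Binomial(38, 0.25) has E[X] = 9.50 ✓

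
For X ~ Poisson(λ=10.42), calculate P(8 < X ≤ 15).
0.647545

We have X ~ Poisson(λ=10.42).

To find P(8 < X ≤ 15), we use:
P(8 < X ≤ 15) = P(X ≤ 15) - P(X ≤ 8)
                 = F(15) - F(8)
                 = 0.935107 - 0.287562
                 = 0.647545

So there's approximately a 64.8% chance that X falls in this range.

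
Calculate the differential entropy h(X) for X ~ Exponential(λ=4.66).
-0.5390 nats

We have X ~ Exponential(λ=4.66).

The differential entropy measures the uncertainty or information content of the distribution.

For an Exponential distribution with λ=4.66:
h(X) = -0.5390 nats

(In bits, this would be -0.7776 bits.)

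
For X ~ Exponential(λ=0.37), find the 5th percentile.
0.1386

We have X ~ Exponential(λ=0.37).

We want to find x such that P(X ≤ x) = 0.05.

This is the 5th percentile, which means 5% of values fall below this point.

Using the inverse CDF (quantile function):
x = F⁻¹(0.05) = 0.1386

Verification: P(X ≤ 0.1386) = 0.05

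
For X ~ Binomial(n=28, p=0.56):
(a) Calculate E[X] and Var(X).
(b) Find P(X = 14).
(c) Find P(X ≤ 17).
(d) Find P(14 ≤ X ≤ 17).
(a) E[X] = 15.6800, Var(X) = 6.8992
(b) P(X = 14) = 0.121981
(c) P(X ≤ 17) = 0.754159
(d) P(14 ≤ X ≤ 17) = 0.551334

We have X ~ Binomial(n=28, p=0.56).

(a) Moments:
E[X] = 15.6800
Var(X) = 6.8992
σ = √Var(X) = 2.6266

(b) Point probability using PMF:
P(X = 14) = 0.121981

(c) Cumulative probability using CDF:
P(X ≤ 17) = F(17) = 0.754159

(d) Range probability:
P(14 ≤ X ≤ 17) = P(X ≤ 17) - P(X ≤ 13)
                   = F(17) - F(13)
                   = 0.754159 - 0.202824
                   = 0.551334

This means approximately 55.1% of outcomes fall in the interval [14, 17].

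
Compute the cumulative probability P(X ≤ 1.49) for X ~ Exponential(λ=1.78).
0.929504

We have X ~ Exponential(λ=1.78).

The CDF gives us P(X ≤ k).

Using the CDF:
P(X ≤ 1.49) = 0.929504

This means there's approximately a 93.0% chance that X is at most 1.49.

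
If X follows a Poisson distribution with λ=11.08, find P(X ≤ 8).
0.224959

We have X ~ Poisson(λ=11.08).

The CDF gives us P(X ≤ k).

Using the CDF:
P(X ≤ 8) = 0.224959

This means there's approximately a 22.5% chance that X is at most 8.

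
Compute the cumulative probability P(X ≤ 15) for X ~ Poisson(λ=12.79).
0.781878

We have X ~ Poisson(λ=12.79).

The CDF gives us P(X ≤ k).

Using the CDF:
P(X ≤ 15) = 0.781878

This means there's approximately a 78.2% chance that X is at most 15.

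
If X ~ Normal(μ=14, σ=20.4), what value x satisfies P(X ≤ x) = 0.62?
20.2318

We have X ~ Normal(μ=14, σ=20.4).

We want to find x such that P(X ≤ x) = 0.62.

This is the 62nd percentile, which means 62% of values fall below this point.

Using the inverse CDF (quantile function):
x = F⁻¹(0.62) = 20.2318

Verification: P(X ≤ 20.2318) = 0.62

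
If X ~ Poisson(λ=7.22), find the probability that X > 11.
0.063920

We have X ~ Poisson(λ=7.22).

P(X > 11) = 1 - P(X ≤ 11)
                = 1 - F(11)
                = 1 - 0.936080
                = 0.063920

So there's approximately a 6.4% chance that X exceeds 11.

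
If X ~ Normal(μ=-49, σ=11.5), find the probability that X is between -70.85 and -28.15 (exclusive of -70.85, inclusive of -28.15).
0.936371

We have X ~ Normal(μ=-49, σ=11.5).

To find P(-70.85 < X ≤ -28.15), we use:
P(-70.85 < X ≤ -28.15) = P(X ≤ -28.15) - P(X ≤ -70.85)
                 = F(-28.15) - F(-70.85)
                 = 0.965087 - 0.028717
                 = 0.936371

So there's approximately a 93.6% chance that X falls in this range.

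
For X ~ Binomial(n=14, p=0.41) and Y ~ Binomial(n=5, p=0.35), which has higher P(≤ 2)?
Y has higher probability (P(Y ≤ 2) = 0.7648 > P(X ≤ 2) = 0.0339)

Compute P(≤ 2) for each distribution:

X ~ Binomial(n=14, p=0.41):
P(X ≤ 2) = 0.0339

Y ~ Binomial(n=5, p=0.35):
P(Y ≤ 2) = 0.7648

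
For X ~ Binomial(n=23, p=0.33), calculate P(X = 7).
0.172282

We have X ~ Binomial(n=23, p=0.33).

For a Binomial distribution, the PMF gives us the probability of each outcome.

Using the PMF formula:
P(X = 7) = 0.172282

Rounded to 4 decimal places: 0.1723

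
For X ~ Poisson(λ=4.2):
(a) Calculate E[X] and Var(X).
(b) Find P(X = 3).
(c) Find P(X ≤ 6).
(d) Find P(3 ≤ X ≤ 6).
(a) E[X] = 4.2000, Var(X) = 4.2000
(b) P(X = 3) = 0.185165
(c) P(X ≤ 6) = 0.867464
(d) P(3 ≤ X ≤ 6) = 0.657226

We have X ~ Poisson(λ=4.2).

(a) Moments:
E[X] = 4.2000
Var(X) = 4.2000
σ = √Var(X) = 2.0494

(b) Point probability using PMF:
P(X = 3) = 0.185165

(c) Cumulative probability using CDF:
P(X ≤ 6) = F(6) = 0.867464

(d) Range probability:
P(3 ≤ X ≤ 6) = P(X ≤ 6) - P(X ≤ 2)
                   = F(6) - F(2)
                   = 0.867464 - 0.210238
                   = 0.657226

This means approximately 65.7% of outcomes fall in the interval [3, 6].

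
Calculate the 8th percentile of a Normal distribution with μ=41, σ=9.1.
28.2138

We have X ~ Normal(μ=41, σ=9.1).

We want to find x such that P(X ≤ x) = 0.08.

This is the 8th percentile, which means 8% of values fall below this point.

Using the inverse CDF (quantile function):
x = F⁻¹(0.08) = 28.2138

Verification: P(X ≤ 28.2138) = 0.08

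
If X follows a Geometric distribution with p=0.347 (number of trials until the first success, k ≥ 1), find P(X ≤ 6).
0.922468

We have X ~ Geometric(p=0.347) (number of trials until the first success, k ≥ 1).

The CDF gives us P(X ≤ k).

Using the CDF:
P(X ≤ 6) = 0.922468

This means there's approximately a 92.2% chance that X is at most 6.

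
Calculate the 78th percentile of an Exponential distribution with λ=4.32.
0.3505

We have X ~ Exponential(λ=4.32).

We want to find x such that P(X ≤ x) = 0.78.

This is the 78th percentile, which means 78% of values fall below this point.

Using the inverse CDF (quantile function):
x = F⁻¹(0.78) = 0.3505

Verification: P(X ≤ 0.3505) = 0.78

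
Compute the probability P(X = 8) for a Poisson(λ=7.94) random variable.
0.139555

We have X ~ Poisson(λ=7.94).

For a Poisson distribution, the PMF gives us the probability of each outcome.

Using the PMF formula:
P(X = 8) = 0.139555

Rounded to 4 decimal places: 0.1396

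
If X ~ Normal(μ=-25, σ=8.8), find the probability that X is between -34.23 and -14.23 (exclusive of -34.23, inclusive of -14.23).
0.742378

We have X ~ Normal(μ=-25, σ=8.8).

To find P(-34.23 < X ≤ -14.23), we use:
P(-34.23 < X ≤ -14.23) = P(X ≤ -14.23) - P(X ≤ -34.23)
                 = F(-14.23) - F(-34.23)
                 = 0.889498 - 0.147120
                 = 0.742378

So there's approximately a 74.2% chance that X falls in this range.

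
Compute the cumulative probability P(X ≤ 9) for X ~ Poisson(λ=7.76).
0.745921

We have X ~ Poisson(λ=7.76).

The CDF gives us P(X ≤ k).

Using the CDF:
P(X ≤ 9) = 0.745921

This means there's approximately a 74.6% chance that X is at most 9.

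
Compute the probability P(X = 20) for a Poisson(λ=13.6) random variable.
0.023892

We have X ~ Poisson(λ=13.6).

For a Poisson distribution, the PMF gives us the probability of each outcome.

Using the PMF formula:
P(X = 20) = 0.023892

Rounded to 4 decimal places: 0.0239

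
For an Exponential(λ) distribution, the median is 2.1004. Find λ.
λ = 0.3300

For X ~ Exponential(λ), the CDF is F(x) = 1 - e^(-λx).
The median m satisfies F(m) = 0.5:
1 - e^(-λm) = 0.5
e^(-λm) = 0.5
λm = ln(2)
m = ln(2) / λ

Given m = 2.1004:
λ = ln(2) / 2.1004 = 0.693147 / 2.1004 = 0.3300

Verification: ln(2) / 0.3300 = 2.1004 ✓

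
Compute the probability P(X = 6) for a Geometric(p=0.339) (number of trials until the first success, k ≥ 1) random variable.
0.042777

We have X ~ Geometric(p=0.339) (number of trials until the first success, k ≥ 1).

For a Geometric distribution, the PMF gives us the probability of each outcome.

Using the PMF formula:
P(X = 6) = 0.042777

Rounded to 4 decimal places: 0.0428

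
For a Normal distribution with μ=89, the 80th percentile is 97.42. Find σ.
σ = 10.0045

For X ~ Normal(μ, σ), the p-th percentile satisfies x = μ + z_p × σ,
where z_p = Φ⁻¹(p) is the standard normal quantile.

Step 1: z_{0.8} = Φ⁻¹(0.8) = 0.8416

Step 2: Solve for σ:
97.42 = 89 + 0.8416 × σ
σ = (97.42 - 89) / 0.8416
σ = 8.42 / 0.8416
σ = 10.0045

Verification: μ + z × σ = 89 + 0.8416 × 10.0045 = 97.42 ✓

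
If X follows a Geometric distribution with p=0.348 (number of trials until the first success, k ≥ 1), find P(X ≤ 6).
0.923178

We have X ~ Geometric(p=0.348) (number of trials until the first success, k ≥ 1).

The CDF gives us P(X ≤ k).

Using the CDF:
P(X ≤ 6) = 0.923178

This means there's approximately a 92.3% chance that X is at most 6.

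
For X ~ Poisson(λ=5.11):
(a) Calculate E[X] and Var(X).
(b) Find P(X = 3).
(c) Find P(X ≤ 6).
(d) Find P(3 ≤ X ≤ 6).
(a) E[X] = 5.1100, Var(X) = 5.1100
(b) P(X = 3) = 0.134235
(c) P(X ≤ 6) = 0.745929
(d) P(3 ≤ X ≤ 6) = 0.630241

We have X ~ Poisson(λ=5.11).

(a) Moments:
E[X] = 5.1100
Var(X) = 5.1100
σ = √Var(X) = 2.2605

(b) Point probability using PMF:
P(X = 3) = 0.134235

(c) Cumulative probability using CDF:
P(X ≤ 6) = F(6) = 0.745929

(d) Range probability:
P(3 ≤ X ≤ 6) = P(X ≤ 6) - P(X ≤ 2)
                   = F(6) - F(2)
                   = 0.745929 - 0.115688
                   = 0.630241

This means approximately 63.0% of outcomes fall in the interval [3, 6].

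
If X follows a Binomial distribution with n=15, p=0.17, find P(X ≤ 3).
0.757052

We have X ~ Binomial(n=15, p=0.17).

The CDF gives us P(X ≤ k).

Using the CDF:
P(X ≤ 3) = 0.757052

This means there's approximately a 75.7% chance that X is at most 3.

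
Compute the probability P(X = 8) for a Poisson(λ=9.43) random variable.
0.124502

We have X ~ Poisson(λ=9.43).

For a Poisson distribution, the PMF gives us the probability of each outcome.

Using the PMF formula:
P(X = 8) = 0.124502

Rounded to 4 decimal places: 0.1245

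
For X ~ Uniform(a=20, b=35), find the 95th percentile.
34.2500

We have X ~ Uniform(a=20, b=35).

We want to find x such that P(X ≤ x) = 0.95.

This is the 95th percentile, which means 95% of values fall below this point.

Using the inverse CDF (quantile function):
x = F⁻¹(0.95) = 34.2500

Verification: P(X ≤ 34.2500) = 0.95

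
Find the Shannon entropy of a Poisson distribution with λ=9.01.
2.5082 nats

We have X ~ Poisson(λ=9.01).

The Shannon entropy measures the uncertainty or information content of the distribution.

For a Poisson distribution with λ=9.01:
H(X) = 2.5082 nats

(In bits, this would be 3.6186 bits.)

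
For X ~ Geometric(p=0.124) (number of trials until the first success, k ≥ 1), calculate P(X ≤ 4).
0.411134

We have X ~ Geometric(p=0.124) (number of trials until the first success, k ≥ 1).

The CDF gives us P(X ≤ k).

Using the CDF:
P(X ≤ 4) = 0.411134

This means there's approximately a 41.1% chance that X is at most 4.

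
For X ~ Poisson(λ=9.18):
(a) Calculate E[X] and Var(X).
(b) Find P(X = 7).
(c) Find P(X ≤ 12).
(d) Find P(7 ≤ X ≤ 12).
(a) E[X] = 9.1800, Var(X) = 9.1800
(b) P(X = 7) = 0.112369
(c) P(X ≤ 12) = 0.862286
(d) P(7 ≤ X ≤ 12) = 0.671413

We have X ~ Poisson(λ=9.18).

(a) Moments:
E[X] = 9.1800
Var(X) = 9.1800
σ = √Var(X) = 3.0299

(b) Point probability using PMF:
P(X = 7) = 0.112369

(c) Cumulative probability using CDF:
P(X ≤ 12) = F(12) = 0.862286

(d) Range probability:
P(7 ≤ X ≤ 12) = P(X ≤ 12) - P(X ≤ 6)
                   = F(12) - F(6)
                   = 0.862286 - 0.190873
                   = 0.671413

This means approximately 67.1% of outcomes fall in the interval [7, 12].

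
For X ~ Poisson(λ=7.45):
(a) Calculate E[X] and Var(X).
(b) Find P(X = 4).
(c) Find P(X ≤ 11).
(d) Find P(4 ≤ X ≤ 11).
(a) E[X] = 7.4500, Var(X) = 7.4500
(b) P(X = 4) = 0.074631
(c) P(X ≤ 11) = 0.923651
(d) P(4 ≤ X ≤ 11) = 0.862531

We have X ~ Poisson(λ=7.45).

(a) Moments:
E[X] = 7.4500
Var(X) = 7.4500
σ = √Var(X) = 2.7295

(b) Point probability using PMF:
P(X = 4) = 0.074631

(c) Cumulative probability using CDF:
P(X ≤ 11) = F(11) = 0.923651

(d) Range probability:
P(4 ≤ X ≤ 11) = P(X ≤ 11) - P(X ≤ 3)
                   = F(11) - F(3)
                   = 0.923651 - 0.061119
                   = 0.862531

This means approximately 86.3% of outcomes fall in the interval [4, 11].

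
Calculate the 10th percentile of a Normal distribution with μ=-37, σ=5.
-43.4078

We have X ~ Normal(μ=-37, σ=5).

We want to find x such that P(X ≤ x) = 0.1.

This is the 10th percentile, which means 10% of values fall below this point.

Using the inverse CDF (quantile function):
x = F⁻¹(0.1) = -43.4078

Verification: P(X ≤ -43.4078) = 0.1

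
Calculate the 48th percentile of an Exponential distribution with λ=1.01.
0.6475

We have X ~ Exponential(λ=1.01).

We want to find x such that P(X ≤ x) = 0.48.

This is the 48th percentile, which means 48% of values fall below this point.

Using the inverse CDF (quantile function):
x = F⁻¹(0.48) = 0.6475

Verification: P(X ≤ 0.6475) = 0.48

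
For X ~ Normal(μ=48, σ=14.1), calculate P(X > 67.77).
0.080439

We have X ~ Normal(μ=48, σ=14.1).

P(X > 67.77) = 1 - P(X ≤ 67.77)
                = 1 - F(67.77)
                = 1 - 0.919561
                = 0.080439

So there's approximately a 8.0% chance that X exceeds 67.77.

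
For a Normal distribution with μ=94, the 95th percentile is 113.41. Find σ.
σ = 11.8004

For X ~ Normal(μ, σ), the p-th percentile satisfies x = μ + z_p × σ,
where z_p = Φ⁻¹(p) is the standard normal quantile.

Step 1: z_{0.95} = Φ⁻¹(0.95) = 1.6449

Step 2: Solve for σ:
113.41 = 94 + 1.6449 × σ
σ = (113.41 - 94) / 1.6449
σ = 19.41 / 1.6449
σ = 11.8004

Verification: μ + z × σ = 94 + 1.6449 × 11.8004 = 113.41 ✓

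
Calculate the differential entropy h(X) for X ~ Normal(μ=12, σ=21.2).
4.4729 nats

We have X ~ Normal(μ=12, σ=21.2).

The differential entropy measures the uncertainty or information content of the distribution.

For a Normal distribution with μ=12, σ=21.2:
h(X) = 4.4729 nats

(In bits, this would be 6.4531 bits.)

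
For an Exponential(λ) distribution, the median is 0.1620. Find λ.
λ = 4.2787

For X ~ Exponential(λ), the CDF is F(x) = 1 - e^(-λx).
The median m satisfies F(m) = 0.5:
1 - e^(-λm) = 0.5
e^(-λm) = 0.5
λm = ln(2)
m = ln(2) / λ

Given m = 0.1620:
λ = ln(2) / 0.1620 = 0.693147 / 0.1620 = 4.2787

Verification: ln(2) / 4.2787 = 0.1620 ✓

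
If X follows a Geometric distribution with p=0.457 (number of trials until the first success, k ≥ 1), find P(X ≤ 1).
0.457000

We have X ~ Geometric(p=0.457) (number of trials until the first success, k ≥ 1).

The CDF gives us P(X ≤ k).

Using the CDF:
P(X ≤ 1) = 0.457000

This means there's approximately a 45.7% chance that X is at most 1.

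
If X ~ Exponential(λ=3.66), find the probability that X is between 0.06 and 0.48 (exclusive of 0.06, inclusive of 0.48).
0.630244

We have X ~ Exponential(λ=3.66).

To find P(0.06 < X ≤ 0.48), we use:
P(0.06 < X ≤ 0.48) = P(X ≤ 0.48) - P(X ≤ 0.06)
                 = F(0.48) - F(0.06)
                 = 0.827404 - 0.197160
                 = 0.630244

So there's approximately a 63.0% chance that X falls in this range.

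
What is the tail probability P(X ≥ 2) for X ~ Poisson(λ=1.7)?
0.506754

We have X ~ Poisson(λ=1.7).

For discrete distributions, P(X ≥ 2) = 1 - P(X ≤ 1).

P(X ≤ 1) = 0.493246
P(X ≥ 2) = 1 - 0.493246 = 0.506754

So there's approximately a 50.7% chance that X is at least 2.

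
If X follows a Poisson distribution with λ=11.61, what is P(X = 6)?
0.030868

We have X ~ Poisson(λ=11.61).

For a Poisson distribution, the PMF gives us the probability of each outcome.

Using the PMF formula:
P(X = 6) = 0.030868

Rounded to 4 decimal places: 0.0309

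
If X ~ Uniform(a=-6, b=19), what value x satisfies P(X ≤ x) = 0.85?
15.2500

We have X ~ Uniform(a=-6, b=19).

We want to find x such that P(X ≤ x) = 0.85.

This is the 85th percentile, which means 85% of values fall below this point.

Using the inverse CDF (quantile function):
x = F⁻¹(0.85) = 15.2500

Verification: P(X ≤ 15.2500) = 0.85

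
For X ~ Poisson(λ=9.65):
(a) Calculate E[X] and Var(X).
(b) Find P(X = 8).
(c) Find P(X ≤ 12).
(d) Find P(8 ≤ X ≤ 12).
(a) E[X] = 9.6500, Var(X) = 9.6500
(b) P(X = 8) = 0.120159
(c) P(X ≤ 12) = 0.823517
(d) P(8 ≤ X ≤ 12) = 0.570103

We have X ~ Poisson(λ=9.65).

(a) Moments:
E[X] = 9.6500
Var(X) = 9.6500
σ = √Var(X) = 3.1064

(b) Point probability using PMF:
P(X = 8) = 0.120159

(c) Cumulative probability using CDF:
P(X ≤ 12) = F(12) = 0.823517

(d) Range probability:
P(8 ≤ X ≤ 12) = P(X ≤ 12) - P(X ≤ 7)
                   = F(12) - F(7)
                   = 0.823517 - 0.253413
                   = 0.570103

This means approximately 57.0% of outcomes fall in the interval [8, 12].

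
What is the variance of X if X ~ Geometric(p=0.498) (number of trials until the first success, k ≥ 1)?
2.0242

We have X ~ Geometric(p=0.498) (number of trials until the first success, k ≥ 1).

For a Geometric distribution with p=0.498 (number of trials until the first success, k ≥ 1):
Var(X) = 2.0242

The variance measures the spread of the distribution around the mean.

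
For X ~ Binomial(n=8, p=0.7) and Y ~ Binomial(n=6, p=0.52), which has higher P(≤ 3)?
Y has higher probability (P(Y ≤ 3) = 0.6180 > P(X ≤ 3) = 0.0580)

Compute P(≤ 3) for each distribution:

X ~ Binomial(n=8, p=0.7):
P(X ≤ 3) = 0.0580

Y ~ Binomial(n=6, p=0.52):
P(Y ≤ 3) = 0.6180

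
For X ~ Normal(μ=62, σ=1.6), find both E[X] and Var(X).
E[X] = 62.0000, Var(X) = 2.5600

We have X ~ Normal(μ=62, σ=1.6).

For a Normal distribution with μ=62, σ=1.6:

Expected value:
E[X] = 62.0000

Variance:
Var(X) = 2.5600

Standard deviation:
σ = √Var(X) = 1.6000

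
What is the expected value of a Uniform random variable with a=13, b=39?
26.0000

We have X ~ Uniform(a=13, b=39).

For a Uniform distribution with a=13, b=39:
E[X] = 26.0000

This is the expected (average) value of X.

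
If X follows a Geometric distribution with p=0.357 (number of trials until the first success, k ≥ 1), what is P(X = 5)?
0.061026

We have X ~ Geometric(p=0.357) (number of trials until the first success, k ≥ 1).

For a Geometric distribution, the PMF gives us the probability of each outcome.

Using the PMF formula:
P(X = 5) = 0.061026

Rounded to 4 decimal places: 0.0610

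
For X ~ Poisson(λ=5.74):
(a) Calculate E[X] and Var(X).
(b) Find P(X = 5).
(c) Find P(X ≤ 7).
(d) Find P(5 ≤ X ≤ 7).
(a) E[X] = 5.7400, Var(X) = 5.7400
(b) P(X = 5) = 0.166928
(c) P(X ≤ 7) = 0.778934
(d) P(5 ≤ X ≤ 7) = 0.457571

We have X ~ Poisson(λ=5.74).

(a) Moments:
E[X] = 5.7400
Var(X) = 5.7400
σ = √Var(X) = 2.3958

(b) Point probability using PMF:
P(X = 5) = 0.166928

(c) Cumulative probability using CDF:
P(X ≤ 7) = F(7) = 0.778934

(d) Range probability:
P(5 ≤ X ≤ 7) = P(X ≤ 7) - P(X ≤ 4)
                   = F(7) - F(4)
                   = 0.778934 - 0.321363
                   = 0.457571

This means approximately 45.8% of outcomes fall in the interval [5, 7].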